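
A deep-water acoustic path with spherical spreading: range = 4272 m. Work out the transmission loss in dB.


72.61 dB


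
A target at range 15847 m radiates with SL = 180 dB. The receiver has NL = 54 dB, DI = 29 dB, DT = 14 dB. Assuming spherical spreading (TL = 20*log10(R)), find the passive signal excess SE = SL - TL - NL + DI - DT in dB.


57.0 dB


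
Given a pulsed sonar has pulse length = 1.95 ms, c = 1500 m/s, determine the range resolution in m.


dR = c*tau/2 = 1500 * 1.95e-3 / 2 = 1.4625

1.4625 m


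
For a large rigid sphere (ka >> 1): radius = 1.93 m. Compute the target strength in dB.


TS = 10*log10(1.93^2 / 4) = 10*log10(0.931225) = -0.31

-0.31 dB


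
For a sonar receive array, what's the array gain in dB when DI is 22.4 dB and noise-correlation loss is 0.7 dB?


21.7 dB


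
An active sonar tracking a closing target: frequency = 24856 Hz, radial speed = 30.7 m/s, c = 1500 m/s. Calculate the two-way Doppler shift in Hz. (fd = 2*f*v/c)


fd = 2*f*v/c = 2 * 24856 * 30.7 / 1500 = 1017.44

1017.44 Hz


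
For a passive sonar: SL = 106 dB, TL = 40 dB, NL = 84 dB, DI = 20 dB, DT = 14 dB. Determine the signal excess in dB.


SE = SL - TL - NL + DI - DT = 106 - 40 - 84 + 20 - 14 = -12

-12 dB


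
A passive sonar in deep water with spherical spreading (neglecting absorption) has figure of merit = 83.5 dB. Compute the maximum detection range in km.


At max range FOM = TL, so 20*log10(R) = 83.5
R = 10^(83.5/20) = 14962.36 m = 14.96 km

14.96 km


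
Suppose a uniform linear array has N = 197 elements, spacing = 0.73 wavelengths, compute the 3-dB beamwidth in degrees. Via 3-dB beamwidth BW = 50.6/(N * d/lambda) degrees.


BW = 50.6 / (197 * 0.73) = 50.6 / 143.81 = 0.35

0.35 deg


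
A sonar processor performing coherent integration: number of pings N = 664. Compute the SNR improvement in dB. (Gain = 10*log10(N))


Gain = 10*log10(664) = 28.22

28.22 dB


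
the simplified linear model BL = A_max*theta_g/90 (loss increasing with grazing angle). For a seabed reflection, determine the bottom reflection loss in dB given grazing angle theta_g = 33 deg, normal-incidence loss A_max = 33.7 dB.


12.36 dB


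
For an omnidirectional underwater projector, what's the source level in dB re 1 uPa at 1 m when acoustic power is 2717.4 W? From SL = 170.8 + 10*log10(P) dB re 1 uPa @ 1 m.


SL = 170.8 + 10*log10(2717.4) = 170.8 + 34.34 = 205.14

205.14 dB


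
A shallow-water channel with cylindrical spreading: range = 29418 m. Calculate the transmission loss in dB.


TL = 10*log10(29418) = 44.69

44.69 dB


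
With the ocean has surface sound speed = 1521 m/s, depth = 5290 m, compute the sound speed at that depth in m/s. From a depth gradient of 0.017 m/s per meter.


c = 1521 + 0.017 * 5290 = 1610.93

1610.93 m/s


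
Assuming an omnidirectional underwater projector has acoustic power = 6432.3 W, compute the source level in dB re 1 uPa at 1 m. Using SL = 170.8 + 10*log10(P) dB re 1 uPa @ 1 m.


208.88 dB


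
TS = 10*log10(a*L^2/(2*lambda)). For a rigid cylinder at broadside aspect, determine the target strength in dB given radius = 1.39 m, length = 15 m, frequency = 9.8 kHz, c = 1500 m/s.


lambda = 1500/9800 = 0.15306 m
TS = 10*log10(1.39*15^2/(2*0.15306)) = 30.09

30.09 dB


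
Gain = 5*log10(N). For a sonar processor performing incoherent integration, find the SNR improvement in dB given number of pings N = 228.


Gain = 5*log10(228) = 11.79

11.79 dB


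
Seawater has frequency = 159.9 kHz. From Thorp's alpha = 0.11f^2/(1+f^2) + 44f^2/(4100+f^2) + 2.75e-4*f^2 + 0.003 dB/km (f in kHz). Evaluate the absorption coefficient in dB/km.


f^2 = 25568.01
alpha = 0.11*25568.01/(1+25568.01) + 44*25568.01/(4100+25568.01) + 2.75e-4*25568.01 + 0.003 = 45.064

45.064 dB/km


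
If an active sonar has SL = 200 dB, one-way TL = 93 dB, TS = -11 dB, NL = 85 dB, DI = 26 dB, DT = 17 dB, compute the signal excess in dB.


SE = SL - 2*TL + TS - NL + DI - DT = 200 - 2*93 + (-11) - 85 + 26 - 17 = -73

-73 dB


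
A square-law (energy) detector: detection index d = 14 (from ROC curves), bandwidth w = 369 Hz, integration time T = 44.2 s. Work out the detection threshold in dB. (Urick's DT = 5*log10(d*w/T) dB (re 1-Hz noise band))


DT = 5*log10(d*w/T) = 5*log10(14 * 369 / 44.2) = 5*log10(116.88) = 10.34

10.34 dB


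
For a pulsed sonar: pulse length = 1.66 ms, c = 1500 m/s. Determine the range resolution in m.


dR = c*tau/2 = 1500 * 1.66e-3 / 2 = 1.245

1.245 m


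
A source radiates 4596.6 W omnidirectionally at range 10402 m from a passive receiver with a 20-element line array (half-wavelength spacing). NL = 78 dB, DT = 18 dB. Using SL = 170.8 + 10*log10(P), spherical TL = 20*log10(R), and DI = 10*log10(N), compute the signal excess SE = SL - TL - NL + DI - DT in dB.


Step 1: SL = 170.8 + 10*log10(4596.6) = 207.42 dB
Step 2: TL = 20*log10(10402) = 80.34 dB
Step 3: DI = 10*log10(20) = 13.01 dB
Step 4: SE = SL - TL - NL + DI - DT = 207.42 - 80.34 - 78 + 13.01 - 18 = 44.09

44.09 dB


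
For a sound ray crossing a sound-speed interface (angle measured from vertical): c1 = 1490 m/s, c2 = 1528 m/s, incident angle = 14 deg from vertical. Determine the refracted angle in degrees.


14.36 deg


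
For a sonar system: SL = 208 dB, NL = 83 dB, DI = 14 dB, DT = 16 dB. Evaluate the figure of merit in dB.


123 dB


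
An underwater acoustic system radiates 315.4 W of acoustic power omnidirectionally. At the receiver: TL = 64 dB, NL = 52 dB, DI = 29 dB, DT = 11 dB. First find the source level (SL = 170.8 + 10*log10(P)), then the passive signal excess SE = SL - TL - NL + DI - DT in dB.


Step 1: SL = 170.8 + 10*log10(315.4) = 195.79 dB
Step 2: SE = SL - TL - NL + DI - DT = 195.79 - 64 - 52 + 29 - 11 = 97.79

97.79 dB


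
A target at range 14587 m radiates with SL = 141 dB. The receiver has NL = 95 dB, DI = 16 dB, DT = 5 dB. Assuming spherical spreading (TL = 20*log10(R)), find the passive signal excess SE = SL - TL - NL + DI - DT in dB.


-26.28 dB


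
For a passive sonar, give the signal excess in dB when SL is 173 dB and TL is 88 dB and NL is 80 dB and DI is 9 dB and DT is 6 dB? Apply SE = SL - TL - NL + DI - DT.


8 dB


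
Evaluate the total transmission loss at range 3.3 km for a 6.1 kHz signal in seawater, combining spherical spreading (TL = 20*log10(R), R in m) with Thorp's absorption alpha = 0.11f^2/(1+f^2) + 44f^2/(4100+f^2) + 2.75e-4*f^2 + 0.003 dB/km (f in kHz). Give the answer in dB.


Step 1 (Thorp): alpha = 0.11*37.21/(1+37.21) + 44*37.21/(4100+37.21) + 2.75e-4*37.21 + 0.003 = 0.5161 dB/km
Step 2: TL_spread = 20*log10(3300) = 70.37 dB
Step 3: TL_abs = alpha*R = 0.5161 * 3.3 = 1.7 dB
Step 4: TL_total = 70.37 + 1.7 = 72.07

72.07 dB


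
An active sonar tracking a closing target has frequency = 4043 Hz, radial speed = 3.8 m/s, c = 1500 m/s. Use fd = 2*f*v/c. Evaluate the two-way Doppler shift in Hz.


fd = 2*f*v/c = 2 * 4043 * 3.8 / 1500 = 20.48

20.48 Hz


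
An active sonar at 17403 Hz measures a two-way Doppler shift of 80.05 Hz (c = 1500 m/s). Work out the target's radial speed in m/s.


3.45 m/s


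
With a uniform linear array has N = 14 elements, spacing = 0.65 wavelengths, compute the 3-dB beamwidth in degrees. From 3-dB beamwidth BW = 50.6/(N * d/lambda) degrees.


BW = 50.6 / (14 * 0.65) = 50.6 / 9.1 = 5.56

5.56 deg


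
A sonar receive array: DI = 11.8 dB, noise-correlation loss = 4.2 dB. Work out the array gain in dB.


7.6 dB


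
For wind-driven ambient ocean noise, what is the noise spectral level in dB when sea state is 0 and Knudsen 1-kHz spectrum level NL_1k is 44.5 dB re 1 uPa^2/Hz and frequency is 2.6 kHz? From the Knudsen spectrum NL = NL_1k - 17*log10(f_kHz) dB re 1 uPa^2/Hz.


NL = NL_1k - 17*log10(f_kHz) = 44.5 - 17*log10(2.6) = 44.5 - (7.05) = 37.45

37.45 dB


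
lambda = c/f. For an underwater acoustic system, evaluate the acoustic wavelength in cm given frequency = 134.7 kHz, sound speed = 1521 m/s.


lambda = c/f = 1521 / 134700 = 0.0113 m = 1.13 cm

1.13 cm


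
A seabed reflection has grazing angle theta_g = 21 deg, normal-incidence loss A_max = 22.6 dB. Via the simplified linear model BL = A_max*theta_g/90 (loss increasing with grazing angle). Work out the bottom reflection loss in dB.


BL = A_max * theta_g / 90 = 22.6 * 21 / 90 = 5.27

5.27 dB


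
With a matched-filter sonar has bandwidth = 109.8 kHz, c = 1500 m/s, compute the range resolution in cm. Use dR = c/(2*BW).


dR = c/(2*BW) = 1500 / (2 * 109.8e3) = 0.0068 m = 0.68 cm

0.68 cm


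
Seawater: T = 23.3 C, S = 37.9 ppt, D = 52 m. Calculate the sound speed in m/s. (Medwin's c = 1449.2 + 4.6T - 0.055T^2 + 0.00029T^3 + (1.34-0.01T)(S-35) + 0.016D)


c = 1449.2 + 4.6*23.3 - 0.055*23.3^2 + 0.00029*23.3^3 + (1.34 - 0.01*23.3)*(37.9 - 35) + 0.016*52 = 1534.23

1534.23 m/s


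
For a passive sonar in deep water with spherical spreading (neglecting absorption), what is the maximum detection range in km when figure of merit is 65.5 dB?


At max range FOM = TL, so 20*log10(R) = 65.5
R = 10^(65.5/20) = 1883.65 m = 1.88 km

1.88 km


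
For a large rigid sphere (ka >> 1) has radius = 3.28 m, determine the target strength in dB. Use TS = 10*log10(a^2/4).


TS = 10*log10(3.28^2 / 4) = 10*log10(2.6896) = 4.3

4.3 dB


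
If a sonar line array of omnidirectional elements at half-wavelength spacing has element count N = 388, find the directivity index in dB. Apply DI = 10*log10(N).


DI = 10*log10(388) = 25.89

25.89 dB


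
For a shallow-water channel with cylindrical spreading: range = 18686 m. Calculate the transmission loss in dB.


42.72 dB


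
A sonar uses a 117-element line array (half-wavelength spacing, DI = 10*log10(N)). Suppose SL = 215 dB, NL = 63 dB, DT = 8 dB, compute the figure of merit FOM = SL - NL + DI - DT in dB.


Step 1: DI = 10*log10(117) = 20.68 dB
Step 2: FOM = SL - NL + DI - DT = 215 - 63 + 20.68 - 8 = 164.68

164.68 dB


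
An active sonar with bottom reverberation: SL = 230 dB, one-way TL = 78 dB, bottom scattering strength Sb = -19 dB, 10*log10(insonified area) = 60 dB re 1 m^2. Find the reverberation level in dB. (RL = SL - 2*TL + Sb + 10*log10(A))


RL = SL - 2*TL + Sb + 10*log10(A) = 230 - 2*78 + (-19) + 60 = 115

115 dB


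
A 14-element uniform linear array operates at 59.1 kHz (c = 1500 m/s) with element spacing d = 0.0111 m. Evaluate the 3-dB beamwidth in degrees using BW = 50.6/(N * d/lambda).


Step 1: lambda = 1500/59100 = 0.02538 m
Step 2: d/lambda = 0.0111/0.02538 = 0.4374
Step 3: BW = 50.6/(N * d/lambda) = 50.6/(14 * 0.4374) = 8.26

8.26 deg


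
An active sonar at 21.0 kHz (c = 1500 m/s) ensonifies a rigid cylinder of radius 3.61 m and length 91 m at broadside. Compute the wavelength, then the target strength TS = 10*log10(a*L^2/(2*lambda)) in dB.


Step 1: lambda = c/f = 1500/21000 = 0.07143 m
Step 2: TS = 10*log10(a*L^2/(2*lambda)) = 10*log10(3.61*91^2/(2*0.07143)) = 53.21

53.21 dB


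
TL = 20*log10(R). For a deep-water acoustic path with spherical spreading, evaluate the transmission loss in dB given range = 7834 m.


77.88 dB


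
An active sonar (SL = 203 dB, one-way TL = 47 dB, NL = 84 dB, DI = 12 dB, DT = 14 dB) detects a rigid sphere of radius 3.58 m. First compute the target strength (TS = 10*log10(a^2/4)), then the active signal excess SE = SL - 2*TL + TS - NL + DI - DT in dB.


Step 1: TS = 10*log10(3.58^2/4) = 5.06 dB
Step 2: SE = SL - 2*TL + TS - NL + DI - DT = 203 - 2*47 + (5.06) - 84 + 12 - 14 = 28.06

28.06 dB


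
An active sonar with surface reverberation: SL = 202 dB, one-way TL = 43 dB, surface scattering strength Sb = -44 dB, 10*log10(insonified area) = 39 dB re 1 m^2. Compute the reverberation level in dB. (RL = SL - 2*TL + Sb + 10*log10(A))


RL = SL - 2*TL + Sb + 10*log10(A) = 202 - 2*43 + (-44) + 39 = 111

111 dB


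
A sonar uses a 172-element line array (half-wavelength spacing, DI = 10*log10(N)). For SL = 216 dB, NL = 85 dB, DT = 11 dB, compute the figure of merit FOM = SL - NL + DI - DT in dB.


Step 1: DI = 10*log10(172) = 22.36 dB
Step 2: FOM = SL - NL + DI - DT = 216 - 85 + 22.36 - 11 = 142.36

142.36 dB


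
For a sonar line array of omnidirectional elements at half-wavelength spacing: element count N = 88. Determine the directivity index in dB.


DI = 10*log10(88) = 19.44

19.44 dB


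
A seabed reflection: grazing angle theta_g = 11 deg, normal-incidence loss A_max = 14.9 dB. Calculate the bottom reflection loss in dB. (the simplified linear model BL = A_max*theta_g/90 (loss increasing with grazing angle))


BL = A_max * theta_g / 90 = 14.9 * 11 / 90 = 1.82

1.82 dB


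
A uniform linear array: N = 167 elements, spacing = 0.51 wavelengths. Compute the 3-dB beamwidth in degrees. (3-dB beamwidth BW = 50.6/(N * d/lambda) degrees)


BW = 50.6 / (167 * 0.51) = 50.6 / 85.17 = 0.59

0.59 deg


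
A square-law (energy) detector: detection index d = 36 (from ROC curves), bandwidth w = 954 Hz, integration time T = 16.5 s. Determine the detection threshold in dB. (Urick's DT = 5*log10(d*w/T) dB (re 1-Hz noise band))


16.59 dB


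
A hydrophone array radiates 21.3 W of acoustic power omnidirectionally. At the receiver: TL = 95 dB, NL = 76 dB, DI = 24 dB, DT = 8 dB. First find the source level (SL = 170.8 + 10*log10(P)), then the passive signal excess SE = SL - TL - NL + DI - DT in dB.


Step 1: SL = 170.8 + 10*log10(21.3) = 184.08 dB
Step 2: SE = SL - TL - NL + DI - DT = 184.08 - 95 - 76 + 24 - 8 = 29.08

29.08 dB


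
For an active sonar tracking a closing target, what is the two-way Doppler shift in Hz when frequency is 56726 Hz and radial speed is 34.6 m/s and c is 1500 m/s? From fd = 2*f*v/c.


2616.96 Hz


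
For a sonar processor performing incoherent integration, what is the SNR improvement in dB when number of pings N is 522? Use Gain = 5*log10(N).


Gain = 5*log10(522) = 13.59

13.59 dB


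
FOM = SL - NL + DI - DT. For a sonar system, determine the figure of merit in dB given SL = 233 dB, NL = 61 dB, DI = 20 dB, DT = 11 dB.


181 dB


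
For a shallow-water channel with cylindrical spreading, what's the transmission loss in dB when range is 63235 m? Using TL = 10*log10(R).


48.01 dB


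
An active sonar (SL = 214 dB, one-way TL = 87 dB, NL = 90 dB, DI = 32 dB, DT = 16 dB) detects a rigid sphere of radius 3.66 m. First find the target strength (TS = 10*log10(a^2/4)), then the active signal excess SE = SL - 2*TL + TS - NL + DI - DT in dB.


Step 1: TS = 10*log10(3.66^2/4) = 5.25 dB
Step 2: SE = SL - 2*TL + TS - NL + DI - DT = 214 - 2*87 + (5.25) - 90 + 32 - 16 = -28.75

-28.75 dB


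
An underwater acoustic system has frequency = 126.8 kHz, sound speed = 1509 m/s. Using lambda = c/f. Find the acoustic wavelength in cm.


1.19 cm


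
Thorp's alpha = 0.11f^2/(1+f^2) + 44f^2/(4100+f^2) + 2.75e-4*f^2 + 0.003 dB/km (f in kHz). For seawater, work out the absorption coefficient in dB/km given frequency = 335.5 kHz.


f^2 = 112560.25
alpha = 0.11*112560.25/(1+112560.25) + 44*112560.25/(4100+112560.25) + 2.75e-4*112560.25 + 0.003 = 73.521

73.521 dB/km


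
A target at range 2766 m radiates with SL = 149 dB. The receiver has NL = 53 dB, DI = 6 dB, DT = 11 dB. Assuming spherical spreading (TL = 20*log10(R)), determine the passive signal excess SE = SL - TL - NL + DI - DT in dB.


22.16 dB


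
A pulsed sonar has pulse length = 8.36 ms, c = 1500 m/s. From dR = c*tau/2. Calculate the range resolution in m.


dR = c*tau/2 = 1500 * 8.36e-3 / 2 = 6.27

6.27 m


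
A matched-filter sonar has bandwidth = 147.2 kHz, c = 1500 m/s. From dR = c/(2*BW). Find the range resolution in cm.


dR = c/(2*BW) = 1500 / (2 * 147.2e3) = 0.0051 m = 0.51 cm

0.51 cm


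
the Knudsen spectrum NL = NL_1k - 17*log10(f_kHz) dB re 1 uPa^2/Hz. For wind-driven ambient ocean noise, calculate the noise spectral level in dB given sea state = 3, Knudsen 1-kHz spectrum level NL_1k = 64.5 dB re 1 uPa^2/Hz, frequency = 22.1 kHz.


NL = NL_1k - 17*log10(f_kHz) = 64.5 - 17*log10(22.1) = 64.5 - (22.85) = 41.65

41.65 dB


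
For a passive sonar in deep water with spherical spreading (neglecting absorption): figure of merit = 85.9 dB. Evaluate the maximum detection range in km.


At max range FOM = TL, so 20*log10(R) = 85.9
R = 10^(85.9/20) = 19724.23 m = 19.72 km

19.72 km


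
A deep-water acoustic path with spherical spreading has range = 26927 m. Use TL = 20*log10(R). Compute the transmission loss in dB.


TL = 20*log10(26927) = 88.6

88.6 dB


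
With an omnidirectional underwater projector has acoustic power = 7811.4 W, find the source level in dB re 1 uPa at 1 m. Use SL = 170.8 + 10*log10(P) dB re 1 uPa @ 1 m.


209.73 dB


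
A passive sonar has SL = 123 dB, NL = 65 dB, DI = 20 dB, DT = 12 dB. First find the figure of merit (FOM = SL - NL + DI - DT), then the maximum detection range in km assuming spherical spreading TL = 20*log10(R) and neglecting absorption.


Step 1: FOM = SL - NL + DI - DT = 123 - 65 + 20 - 12 = 66 dB
Step 2: at max range FOM = TL = 20*log10(R), so R = 10^(66/20) = 1995.26 m = 2.0 km

2.0 km


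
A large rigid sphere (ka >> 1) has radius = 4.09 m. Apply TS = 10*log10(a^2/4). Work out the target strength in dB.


TS = 10*log10(4.09^2 / 4) = 10*log10(4.182025) = 6.21

6.21 dB


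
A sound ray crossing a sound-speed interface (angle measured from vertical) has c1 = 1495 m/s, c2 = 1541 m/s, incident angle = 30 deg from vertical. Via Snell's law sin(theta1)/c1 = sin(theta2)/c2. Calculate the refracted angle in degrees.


sin(theta2) = (c2/c1)*sin(theta1) = (1541/1495)*sin(30 deg) = 0.51538
theta2 = arcsin(0.51538) = 31.02

31.02 deg


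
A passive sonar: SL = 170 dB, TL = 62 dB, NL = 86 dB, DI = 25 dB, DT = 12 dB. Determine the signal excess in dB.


35 dB


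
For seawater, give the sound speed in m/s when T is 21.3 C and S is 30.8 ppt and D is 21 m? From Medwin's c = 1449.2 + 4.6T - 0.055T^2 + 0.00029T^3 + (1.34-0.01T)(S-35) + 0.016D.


c = 1449.2 + 4.6*21.3 - 0.055*21.3^2 + 0.00029*21.3^3 + (1.34 - 0.01*21.3)*(30.8 - 35) + 0.016*21 = 1520.63

1520.63 m/s


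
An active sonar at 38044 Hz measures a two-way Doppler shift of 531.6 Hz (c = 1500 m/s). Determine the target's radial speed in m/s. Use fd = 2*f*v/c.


From fd = 2*f*v/c, v = c*fd/(2*f) = 1500 * 531.6 / (2*38044) = 10.48

10.48 m/s


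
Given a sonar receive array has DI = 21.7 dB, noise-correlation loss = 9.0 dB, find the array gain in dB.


AG = DI - L_corr = 21.7 - 9.0 = 12.7

12.7 dB


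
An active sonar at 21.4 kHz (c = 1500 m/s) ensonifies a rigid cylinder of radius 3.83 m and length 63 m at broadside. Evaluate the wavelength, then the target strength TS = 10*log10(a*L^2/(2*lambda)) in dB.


Step 1: lambda = c/f = 1500/21400 = 0.07009 m
Step 2: TS = 10*log10(a*L^2/(2*lambda)) = 10*log10(3.83*63^2/(2*0.07009)) = 50.35

50.35 dB


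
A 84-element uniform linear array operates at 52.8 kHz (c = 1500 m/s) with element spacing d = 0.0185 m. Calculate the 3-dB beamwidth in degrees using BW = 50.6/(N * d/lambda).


Step 1: lambda = 1500/52800 = 0.02841 m
Step 2: d/lambda = 0.0185/0.02841 = 0.6512
Step 3: BW = 50.6/(N * d/lambda) = 50.6/(84 * 0.6512) = 0.93

0.93 deg


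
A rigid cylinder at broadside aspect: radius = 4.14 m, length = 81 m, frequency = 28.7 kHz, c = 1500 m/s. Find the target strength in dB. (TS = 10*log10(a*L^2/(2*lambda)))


lambda = 1500/28700 = 0.05226 m
TS = 10*log10(4.14*81^2/(2*0.05226)) = 54.15

54.15 dB


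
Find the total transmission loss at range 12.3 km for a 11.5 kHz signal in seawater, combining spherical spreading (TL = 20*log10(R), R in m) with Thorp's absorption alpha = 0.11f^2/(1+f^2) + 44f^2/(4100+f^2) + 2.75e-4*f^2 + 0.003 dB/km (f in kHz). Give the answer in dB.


Step 1 (Thorp): alpha = 0.11*132.25/(1+132.25) + 44*132.25/(4100+132.25) + 2.75e-4*132.25 + 0.003 = 1.5235 dB/km
Step 2: TL_spread = 20*log10(12300) = 81.8 dB
Step 3: TL_abs = alpha*R = 1.5235 * 12.3 = 18.74 dB
Step 4: TL_total = 81.8 + 18.74 = 100.54

100.54 dB


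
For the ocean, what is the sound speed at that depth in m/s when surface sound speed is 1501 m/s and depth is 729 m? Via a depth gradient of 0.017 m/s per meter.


c = 1501 + 0.017 * 729 = 1513.393

1513.393 m/s


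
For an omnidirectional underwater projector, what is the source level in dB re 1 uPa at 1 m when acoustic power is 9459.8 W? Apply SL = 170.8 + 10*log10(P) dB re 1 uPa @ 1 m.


SL = 170.8 + 10*log10(9459.8) = 170.8 + 39.76 = 210.56

210.56 dB


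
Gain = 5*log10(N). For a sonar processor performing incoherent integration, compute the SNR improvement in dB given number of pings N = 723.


Gain = 5*log10(723) = 14.3

14.3 dB


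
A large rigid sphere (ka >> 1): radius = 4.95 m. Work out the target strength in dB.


TS = 10*log10(4.95^2 / 4) = 10*log10(6.125625) = 7.87

7.87 dB


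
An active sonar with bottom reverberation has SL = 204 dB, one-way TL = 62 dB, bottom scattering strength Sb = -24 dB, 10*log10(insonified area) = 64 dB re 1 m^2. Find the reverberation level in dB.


120 dB


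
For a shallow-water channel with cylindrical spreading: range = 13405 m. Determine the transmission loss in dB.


TL = 10*log10(13405) = 41.27

41.27 dB


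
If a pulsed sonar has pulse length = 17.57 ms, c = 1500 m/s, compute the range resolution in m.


13.1775 m


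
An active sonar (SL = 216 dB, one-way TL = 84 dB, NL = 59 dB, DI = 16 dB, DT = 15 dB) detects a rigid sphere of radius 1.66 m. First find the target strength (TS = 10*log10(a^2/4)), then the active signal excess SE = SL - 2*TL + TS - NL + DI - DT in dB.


Step 1: TS = 10*log10(1.66^2/4) = -1.62 dB
Step 2: SE = SL - 2*TL + TS - NL + DI - DT = 216 - 2*84 + (-1.62) - 59 + 16 - 15 = -11.62

-11.62 dB


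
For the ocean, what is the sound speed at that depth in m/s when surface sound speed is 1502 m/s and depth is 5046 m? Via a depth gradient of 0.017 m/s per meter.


c = 1502 + 0.017 * 5046 = 1587.782

1587.782 m/s


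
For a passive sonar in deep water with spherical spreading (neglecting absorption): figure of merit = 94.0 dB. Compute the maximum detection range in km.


At max range FOM = TL, so 20*log10(R) = 94.0
R = 10^(94.0/20) = 50118.72 m = 50.12 km

50.12 km


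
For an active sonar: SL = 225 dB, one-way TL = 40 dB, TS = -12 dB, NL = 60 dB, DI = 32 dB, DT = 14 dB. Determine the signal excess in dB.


SE = SL - 2*TL + TS - NL + DI - DT = 225 - 2*40 + (-12) - 60 + 32 - 14 = 91

91 dB


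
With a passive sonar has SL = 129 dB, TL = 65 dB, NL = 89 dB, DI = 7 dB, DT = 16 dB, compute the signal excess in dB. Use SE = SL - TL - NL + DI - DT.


SE = SL - TL - NL + DI - DT = 129 - 65 - 89 + 7 - 16 = -34

-34 dB


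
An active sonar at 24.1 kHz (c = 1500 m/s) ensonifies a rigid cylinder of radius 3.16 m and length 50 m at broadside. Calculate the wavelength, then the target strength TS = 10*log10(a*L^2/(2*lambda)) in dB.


Step 1: lambda = c/f = 1500/24100 = 0.06224 m
Step 2: TS = 10*log10(a*L^2/(2*lambda)) = 10*log10(3.16*50^2/(2*0.06224)) = 48.03

48.03 dB


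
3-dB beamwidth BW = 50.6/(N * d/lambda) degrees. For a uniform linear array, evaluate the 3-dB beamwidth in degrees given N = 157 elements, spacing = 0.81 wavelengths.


BW = 50.6 / (157 * 0.81) = 50.6 / 127.17 = 0.4

0.4 deg


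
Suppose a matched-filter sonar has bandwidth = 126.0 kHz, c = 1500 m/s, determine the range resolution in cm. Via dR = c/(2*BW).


0.6 cm


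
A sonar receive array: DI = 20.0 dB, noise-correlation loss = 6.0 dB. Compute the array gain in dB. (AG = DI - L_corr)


14.0 dB


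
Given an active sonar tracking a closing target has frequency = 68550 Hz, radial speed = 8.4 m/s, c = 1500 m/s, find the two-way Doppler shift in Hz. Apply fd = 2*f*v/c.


fd = 2*f*v/c = 2 * 68550 * 8.4 / 1500 = 767.76

767.76 Hz


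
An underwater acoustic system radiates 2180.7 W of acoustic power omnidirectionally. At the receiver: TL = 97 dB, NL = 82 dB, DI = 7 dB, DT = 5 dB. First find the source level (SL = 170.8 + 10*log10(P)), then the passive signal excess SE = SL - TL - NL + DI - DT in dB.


Step 1: SL = 170.8 + 10*log10(2180.7) = 204.19 dB
Step 2: SE = SL - TL - NL + DI - DT = 204.19 - 97 - 82 + 7 - 5 = 27.19

27.19 dB


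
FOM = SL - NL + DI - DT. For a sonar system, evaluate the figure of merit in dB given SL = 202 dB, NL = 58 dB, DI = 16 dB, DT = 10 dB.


150 dB


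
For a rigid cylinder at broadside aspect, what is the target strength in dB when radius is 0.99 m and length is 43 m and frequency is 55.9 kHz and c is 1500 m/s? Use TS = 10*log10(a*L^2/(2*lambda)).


lambda = 1500/55900 = 0.02683 m
TS = 10*log10(0.99*43^2/(2*0.02683)) = 45.33

45.33 dB


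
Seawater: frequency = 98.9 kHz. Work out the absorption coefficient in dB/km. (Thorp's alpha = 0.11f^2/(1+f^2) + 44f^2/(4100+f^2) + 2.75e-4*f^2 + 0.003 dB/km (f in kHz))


33.807 dB/km


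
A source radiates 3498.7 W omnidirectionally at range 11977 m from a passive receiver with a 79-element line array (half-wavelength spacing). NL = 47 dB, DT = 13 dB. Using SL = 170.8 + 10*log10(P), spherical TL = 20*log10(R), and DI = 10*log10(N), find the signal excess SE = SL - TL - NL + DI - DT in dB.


Step 1: SL = 170.8 + 10*log10(3498.7) = 206.24 dB
Step 2: TL = 20*log10(11977) = 81.57 dB
Step 3: DI = 10*log10(79) = 18.98 dB
Step 4: SE = SL - TL - NL + DI - DT = 206.24 - 81.57 - 47 + 18.98 - 13 = 83.65

83.65 dB


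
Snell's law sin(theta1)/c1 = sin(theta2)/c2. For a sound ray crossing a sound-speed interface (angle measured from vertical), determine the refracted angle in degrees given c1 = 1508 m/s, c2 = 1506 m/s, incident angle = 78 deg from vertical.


77.65 deg


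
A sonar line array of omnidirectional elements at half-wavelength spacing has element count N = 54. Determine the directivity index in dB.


DI = 10*log10(54) = 17.32

17.32 dB


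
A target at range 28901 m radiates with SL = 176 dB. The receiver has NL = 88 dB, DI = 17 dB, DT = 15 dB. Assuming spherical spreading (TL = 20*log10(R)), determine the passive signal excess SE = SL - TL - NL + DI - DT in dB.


0.78 dB


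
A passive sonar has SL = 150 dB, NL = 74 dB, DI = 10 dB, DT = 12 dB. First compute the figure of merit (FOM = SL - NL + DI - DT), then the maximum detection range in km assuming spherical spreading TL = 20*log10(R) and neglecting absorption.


Step 1: FOM = SL - NL + DI - DT = 150 - 74 + 10 - 12 = 74 dB
Step 2: at max range FOM = TL = 20*log10(R), so R = 10^(74/20) = 5011.87 m = 5.01 km

5.01 km


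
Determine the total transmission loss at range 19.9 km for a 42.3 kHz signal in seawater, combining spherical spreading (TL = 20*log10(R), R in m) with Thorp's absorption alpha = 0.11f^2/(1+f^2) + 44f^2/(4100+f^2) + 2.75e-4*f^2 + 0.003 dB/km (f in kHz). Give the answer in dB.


Step 1 (Thorp): alpha = 0.11*1789.29/(1+1789.29) + 44*1789.29/(4100+1789.29) + 2.75e-4*1789.29 + 0.003 = 13.9731 dB/km
Step 2: TL_spread = 20*log10(19900) = 85.98 dB
Step 3: TL_abs = alpha*R = 13.9731 * 19.9 = 278.06 dB
Step 4: TL_total = 85.98 + 278.06 = 364.04

364.04 dB


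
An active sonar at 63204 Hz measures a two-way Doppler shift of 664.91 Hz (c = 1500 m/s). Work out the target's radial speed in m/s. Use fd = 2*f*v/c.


7.89 m/s


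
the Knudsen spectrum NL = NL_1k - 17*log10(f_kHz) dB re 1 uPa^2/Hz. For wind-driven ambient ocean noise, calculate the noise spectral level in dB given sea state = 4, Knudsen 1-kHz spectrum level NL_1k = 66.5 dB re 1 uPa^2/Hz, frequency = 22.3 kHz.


NL = NL_1k - 17*log10(f_kHz) = 66.5 - 17*log10(22.3) = 66.5 - (22.92) = 43.58

43.58 dB


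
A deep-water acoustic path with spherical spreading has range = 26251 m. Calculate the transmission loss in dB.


TL = 20*log10(26251) = 88.38

88.38 dB


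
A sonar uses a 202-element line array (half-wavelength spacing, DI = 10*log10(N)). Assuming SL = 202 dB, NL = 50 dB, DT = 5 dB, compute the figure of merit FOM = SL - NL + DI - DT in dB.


Step 1: DI = 10*log10(202) = 23.05 dB
Step 2: FOM = SL - NL + DI - DT = 202 - 50 + 23.05 - 5 = 170.05

170.05 dB


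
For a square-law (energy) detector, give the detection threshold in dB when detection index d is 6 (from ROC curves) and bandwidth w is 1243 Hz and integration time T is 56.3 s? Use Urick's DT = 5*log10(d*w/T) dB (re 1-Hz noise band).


DT = 5*log10(d*w/T) = 5*log10(6 * 1243 / 56.3) = 5*log10(132.47) = 10.61

10.61 dB


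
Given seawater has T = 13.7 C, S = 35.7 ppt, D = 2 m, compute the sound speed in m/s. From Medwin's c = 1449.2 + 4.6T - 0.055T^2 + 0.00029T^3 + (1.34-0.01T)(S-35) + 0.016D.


1503.52 m/s


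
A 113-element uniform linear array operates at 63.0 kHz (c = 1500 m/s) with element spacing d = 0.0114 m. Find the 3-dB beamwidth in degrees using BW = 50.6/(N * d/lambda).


Step 1: lambda = 1500/63000 = 0.02381 m
Step 2: d/lambda = 0.0114/0.02381 = 0.4788
Step 3: BW = 50.6/(N * d/lambda) = 50.6/(113 * 0.4788) = 0.94

0.94 deg


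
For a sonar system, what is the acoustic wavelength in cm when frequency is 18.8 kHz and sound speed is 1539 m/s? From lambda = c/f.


lambda = c/f = 1539 / 18800 = 0.0819 m = 8.19 cm

8.19 cm


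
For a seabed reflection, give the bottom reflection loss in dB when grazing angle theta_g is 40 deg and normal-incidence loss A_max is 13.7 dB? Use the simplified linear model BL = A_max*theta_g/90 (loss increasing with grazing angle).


BL = A_max * theta_g / 90 = 13.7 * 40 / 90 = 6.09

6.09 dB


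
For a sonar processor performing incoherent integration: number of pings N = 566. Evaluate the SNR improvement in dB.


Gain = 5*log10(566) = 13.76

13.76 dB


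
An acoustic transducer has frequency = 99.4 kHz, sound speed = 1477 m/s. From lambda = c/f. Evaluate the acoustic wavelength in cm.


1.49 cm


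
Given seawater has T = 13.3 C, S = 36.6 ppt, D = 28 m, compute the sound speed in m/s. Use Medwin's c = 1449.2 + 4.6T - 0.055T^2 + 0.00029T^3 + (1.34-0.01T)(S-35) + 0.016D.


c = 1449.2 + 4.6*13.3 - 0.055*13.3^2 + 0.00029*13.3^3 + (1.34 - 0.01*13.3)*(36.6 - 35) + 0.016*28 = 1503.71

1503.71 m/s


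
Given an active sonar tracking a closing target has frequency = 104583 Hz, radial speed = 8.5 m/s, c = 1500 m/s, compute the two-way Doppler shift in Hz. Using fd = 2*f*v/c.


fd = 2*f*v/c = 2 * 104583 * 8.5 / 1500 = 1185.27

1185.27 Hz


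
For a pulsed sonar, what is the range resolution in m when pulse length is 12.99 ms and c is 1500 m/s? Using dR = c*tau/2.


9.7425 m


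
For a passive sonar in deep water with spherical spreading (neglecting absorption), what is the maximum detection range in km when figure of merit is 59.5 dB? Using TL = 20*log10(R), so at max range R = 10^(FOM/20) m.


At max range FOM = TL, so 20*log10(R) = 59.5
R = 10^(59.5/20) = 944.06 m = 0.94 km

0.94 km


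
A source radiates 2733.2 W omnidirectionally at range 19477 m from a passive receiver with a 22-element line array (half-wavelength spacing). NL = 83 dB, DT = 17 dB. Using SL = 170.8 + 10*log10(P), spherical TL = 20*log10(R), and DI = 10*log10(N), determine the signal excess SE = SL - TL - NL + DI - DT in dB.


Step 1: SL = 170.8 + 10*log10(2733.2) = 205.17 dB
Step 2: TL = 20*log10(19477) = 85.79 dB
Step 3: DI = 10*log10(22) = 13.42 dB
Step 4: SE = SL - TL - NL + DI - DT = 205.17 - 85.79 - 83 + 13.42 - 17 = 32.8

32.8 dB


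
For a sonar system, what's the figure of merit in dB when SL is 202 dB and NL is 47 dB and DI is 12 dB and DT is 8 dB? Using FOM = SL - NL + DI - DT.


FOM = SL - NL + DI - DT = 202 - 47 + 12 - 8 = 159

159 dB


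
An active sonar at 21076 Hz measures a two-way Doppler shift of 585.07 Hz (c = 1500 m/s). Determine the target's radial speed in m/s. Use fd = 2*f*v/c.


20.82 m/s


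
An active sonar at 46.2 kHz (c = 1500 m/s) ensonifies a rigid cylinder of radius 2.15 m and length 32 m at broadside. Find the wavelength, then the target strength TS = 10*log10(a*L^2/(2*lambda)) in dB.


Step 1: lambda = c/f = 1500/46200 = 0.03247 m
Step 2: TS = 10*log10(a*L^2/(2*lambda)) = 10*log10(2.15*32^2/(2*0.03247)) = 45.3

45.3 dB


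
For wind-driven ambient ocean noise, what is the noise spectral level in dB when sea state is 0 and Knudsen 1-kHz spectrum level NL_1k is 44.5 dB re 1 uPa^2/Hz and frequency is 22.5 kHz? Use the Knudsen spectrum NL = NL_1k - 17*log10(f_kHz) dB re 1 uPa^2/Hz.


21.51 dB


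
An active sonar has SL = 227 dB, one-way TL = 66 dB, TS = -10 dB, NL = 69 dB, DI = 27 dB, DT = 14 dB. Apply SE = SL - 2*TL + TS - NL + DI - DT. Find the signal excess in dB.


29 dB


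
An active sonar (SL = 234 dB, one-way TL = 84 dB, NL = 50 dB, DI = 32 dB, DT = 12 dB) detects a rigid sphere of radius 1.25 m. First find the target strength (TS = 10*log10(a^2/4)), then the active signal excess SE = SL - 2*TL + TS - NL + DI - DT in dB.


Step 1: TS = 10*log10(1.25^2/4) = -4.08 dB
Step 2: SE = SL - 2*TL + TS - NL + DI - DT = 234 - 2*84 + (-4.08) - 50 + 32 - 12 = 31.92

31.92 dB


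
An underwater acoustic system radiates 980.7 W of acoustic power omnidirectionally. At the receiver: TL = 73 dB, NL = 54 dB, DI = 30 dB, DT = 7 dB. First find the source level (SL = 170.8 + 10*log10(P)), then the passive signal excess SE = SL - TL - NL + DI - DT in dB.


Step 1: SL = 170.8 + 10*log10(980.7) = 200.72 dB
Step 2: SE = SL - TL - NL + DI - DT = 200.72 - 73 - 54 + 30 - 7 = 96.72

96.72 dB


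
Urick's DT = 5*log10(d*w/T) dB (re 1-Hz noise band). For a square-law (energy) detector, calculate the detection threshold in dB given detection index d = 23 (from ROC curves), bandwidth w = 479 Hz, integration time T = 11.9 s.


DT = 5*log10(d*w/T) = 5*log10(23 * 479 / 11.9) = 5*log10(925.8) = 14.83

14.83 dB


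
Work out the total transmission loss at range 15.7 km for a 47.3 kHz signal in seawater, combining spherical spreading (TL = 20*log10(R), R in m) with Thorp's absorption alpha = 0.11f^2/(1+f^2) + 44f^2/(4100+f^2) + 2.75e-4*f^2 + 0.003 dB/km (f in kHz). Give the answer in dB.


339.23 dB


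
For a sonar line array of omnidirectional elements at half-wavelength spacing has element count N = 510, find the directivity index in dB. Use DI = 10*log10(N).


DI = 10*log10(510) = 27.08

27.08 dB


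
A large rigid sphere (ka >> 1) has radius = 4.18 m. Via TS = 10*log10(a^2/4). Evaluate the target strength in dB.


TS = 10*log10(4.18^2 / 4) = 10*log10(4.3681) = 6.4

6.4 dB


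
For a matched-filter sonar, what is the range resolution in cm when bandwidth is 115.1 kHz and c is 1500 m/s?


dR = c/(2*BW) = 1500 / (2 * 115.1e3) = 0.0065 m = 0.65 cm

0.65 cm


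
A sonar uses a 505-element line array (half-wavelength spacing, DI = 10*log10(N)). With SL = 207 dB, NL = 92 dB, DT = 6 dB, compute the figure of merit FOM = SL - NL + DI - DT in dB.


Step 1: DI = 10*log10(505) = 27.03 dB
Step 2: FOM = SL - NL + DI - DT = 207 - 92 + 27.03 - 6 = 136.03

136.03 dB


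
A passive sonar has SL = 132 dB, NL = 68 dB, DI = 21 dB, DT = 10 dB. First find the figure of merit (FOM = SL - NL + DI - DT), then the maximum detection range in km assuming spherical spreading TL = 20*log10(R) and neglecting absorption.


Step 1: FOM = SL - NL + DI - DT = 132 - 68 + 21 - 10 = 75 dB
Step 2: at max range FOM = TL = 20*log10(R), so R = 10^(75/20) = 5623.41 m = 5.62 km

5.62 km


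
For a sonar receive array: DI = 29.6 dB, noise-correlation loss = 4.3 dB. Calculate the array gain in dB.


AG = DI - L_corr = 29.6 - 4.3 = 25.3

25.3 dB


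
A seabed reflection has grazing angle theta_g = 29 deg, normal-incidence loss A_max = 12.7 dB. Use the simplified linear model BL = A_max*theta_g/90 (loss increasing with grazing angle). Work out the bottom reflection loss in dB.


BL = A_max * theta_g / 90 = 12.7 * 29 / 90 = 4.09

4.09 dB


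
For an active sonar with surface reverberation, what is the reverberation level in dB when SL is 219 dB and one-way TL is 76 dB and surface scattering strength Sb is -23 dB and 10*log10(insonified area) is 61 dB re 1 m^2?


105 dB


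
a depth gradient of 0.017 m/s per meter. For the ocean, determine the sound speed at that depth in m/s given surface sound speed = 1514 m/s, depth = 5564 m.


c = 1514 + 0.017 * 5564 = 1608.588

1608.588 m/s


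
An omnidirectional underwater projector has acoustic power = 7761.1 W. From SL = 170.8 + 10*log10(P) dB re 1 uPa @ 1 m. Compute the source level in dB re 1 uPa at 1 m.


209.7 dB


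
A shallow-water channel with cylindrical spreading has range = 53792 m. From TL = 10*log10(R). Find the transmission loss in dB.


47.31 dB


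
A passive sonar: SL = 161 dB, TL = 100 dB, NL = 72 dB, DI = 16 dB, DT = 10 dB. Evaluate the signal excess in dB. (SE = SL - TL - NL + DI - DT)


-5 dB


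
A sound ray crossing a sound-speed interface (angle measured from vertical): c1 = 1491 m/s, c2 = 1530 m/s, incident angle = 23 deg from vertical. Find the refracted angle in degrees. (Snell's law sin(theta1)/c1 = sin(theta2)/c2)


sin(theta2) = (c2/c1)*sin(theta1) = (1530/1491)*sin(23 deg) = 0.40095
theta2 = arcsin(0.40095) = 23.64

23.64 deg


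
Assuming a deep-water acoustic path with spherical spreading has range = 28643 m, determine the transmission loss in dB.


89.14 dB


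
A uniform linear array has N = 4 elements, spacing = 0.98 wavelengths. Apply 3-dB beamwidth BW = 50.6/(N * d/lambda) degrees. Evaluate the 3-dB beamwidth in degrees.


BW = 50.6 / (4 * 0.98) = 50.6 / 3.92 = 12.91

12.91 deg


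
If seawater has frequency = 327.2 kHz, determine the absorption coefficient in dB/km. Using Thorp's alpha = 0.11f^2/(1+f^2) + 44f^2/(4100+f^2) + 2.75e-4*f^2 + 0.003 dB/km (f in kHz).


71.932 dB/km


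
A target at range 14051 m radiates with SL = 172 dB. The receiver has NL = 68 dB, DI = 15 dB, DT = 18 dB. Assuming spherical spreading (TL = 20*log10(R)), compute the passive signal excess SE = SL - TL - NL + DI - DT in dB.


18.05 dB


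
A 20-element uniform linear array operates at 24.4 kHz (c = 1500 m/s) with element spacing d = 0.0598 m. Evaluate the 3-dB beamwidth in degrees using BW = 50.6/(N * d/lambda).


Step 1: lambda = 1500/24400 = 0.06148 m
Step 2: d/lambda = 0.0598/0.06148 = 0.9727
Step 3: BW = 50.6/(N * d/lambda) = 50.6/(20 * 0.9727) = 2.6

2.6 deg


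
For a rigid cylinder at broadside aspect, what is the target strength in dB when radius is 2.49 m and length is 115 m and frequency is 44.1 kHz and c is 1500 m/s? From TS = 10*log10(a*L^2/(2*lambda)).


lambda = 1500/44100 = 0.03401 m
TS = 10*log10(2.49*115^2/(2*0.03401)) = 56.85

56.85 dB


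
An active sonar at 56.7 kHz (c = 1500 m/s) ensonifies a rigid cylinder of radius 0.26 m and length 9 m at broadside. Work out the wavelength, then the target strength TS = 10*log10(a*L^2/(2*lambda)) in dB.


Step 1: lambda = c/f = 1500/56700 = 0.02646 m
Step 2: TS = 10*log10(a*L^2/(2*lambda)) = 10*log10(0.26*9^2/(2*0.02646)) = 26.0

26.0 dB


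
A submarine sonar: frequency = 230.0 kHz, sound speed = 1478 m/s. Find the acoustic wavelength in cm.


0.64 cm


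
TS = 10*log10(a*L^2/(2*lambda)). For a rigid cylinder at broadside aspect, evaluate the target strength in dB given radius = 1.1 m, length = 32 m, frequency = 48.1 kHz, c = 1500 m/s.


42.57 dB


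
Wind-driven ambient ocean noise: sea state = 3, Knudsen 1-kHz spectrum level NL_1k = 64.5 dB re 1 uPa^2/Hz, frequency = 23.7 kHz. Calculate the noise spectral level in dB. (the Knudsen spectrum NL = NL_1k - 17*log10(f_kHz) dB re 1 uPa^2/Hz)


NL = NL_1k - 17*log10(f_kHz) = 64.5 - 17*log10(23.7) = 64.5 - (23.37) = 41.13

41.13 dB


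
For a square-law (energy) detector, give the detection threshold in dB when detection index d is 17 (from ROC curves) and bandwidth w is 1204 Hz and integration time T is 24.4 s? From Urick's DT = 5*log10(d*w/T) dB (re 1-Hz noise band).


DT = 5*log10(d*w/T) = 5*log10(17 * 1204 / 24.4) = 5*log10(838.85) = 14.62

14.62 dB
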